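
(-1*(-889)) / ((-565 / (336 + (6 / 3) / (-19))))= -5673598 / 10735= -528.51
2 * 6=12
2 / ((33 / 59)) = 118 / 33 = 3.58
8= 8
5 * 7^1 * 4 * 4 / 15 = 112 / 3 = 37.33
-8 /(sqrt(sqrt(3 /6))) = -8 * 2^(1 /4) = -9.51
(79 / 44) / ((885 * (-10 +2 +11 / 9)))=-237 / 791780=-0.00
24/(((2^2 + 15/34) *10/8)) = 3264/755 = 4.32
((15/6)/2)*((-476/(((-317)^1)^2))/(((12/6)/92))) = -27370/100489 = -0.27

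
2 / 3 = 0.67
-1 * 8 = -8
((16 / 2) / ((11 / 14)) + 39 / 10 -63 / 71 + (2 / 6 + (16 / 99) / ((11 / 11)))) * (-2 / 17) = -962231 / 597465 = -1.61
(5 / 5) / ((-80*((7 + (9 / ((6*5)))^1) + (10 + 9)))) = -1 / 2104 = -0.00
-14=-14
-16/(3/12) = -64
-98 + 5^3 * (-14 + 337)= 40277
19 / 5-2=9 / 5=1.80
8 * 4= 32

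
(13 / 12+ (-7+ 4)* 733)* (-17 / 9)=448375 / 108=4151.62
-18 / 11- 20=-238 / 11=-21.64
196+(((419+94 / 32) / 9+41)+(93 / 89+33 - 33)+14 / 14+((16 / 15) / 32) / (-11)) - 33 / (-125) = 5043202433 / 17622000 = 286.19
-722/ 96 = -361/ 48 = -7.52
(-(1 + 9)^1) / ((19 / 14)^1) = -140 / 19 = -7.37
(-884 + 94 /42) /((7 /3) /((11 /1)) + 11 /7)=-203687 /412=-494.39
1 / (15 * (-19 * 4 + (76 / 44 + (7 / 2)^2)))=-44 / 40935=-0.00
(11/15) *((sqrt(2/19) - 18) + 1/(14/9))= -891/70 + 11 *sqrt(38)/285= -12.49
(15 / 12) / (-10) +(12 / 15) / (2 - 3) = -37 / 40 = -0.92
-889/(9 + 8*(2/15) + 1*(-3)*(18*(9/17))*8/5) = 226695/9097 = 24.92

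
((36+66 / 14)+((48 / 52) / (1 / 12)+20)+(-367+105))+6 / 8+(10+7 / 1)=-172.46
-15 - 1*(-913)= 898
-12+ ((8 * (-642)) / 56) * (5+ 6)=-7146 / 7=-1020.86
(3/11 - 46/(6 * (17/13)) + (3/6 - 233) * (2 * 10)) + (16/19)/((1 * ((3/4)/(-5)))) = -16561258/3553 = -4661.20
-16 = -16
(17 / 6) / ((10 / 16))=68 / 15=4.53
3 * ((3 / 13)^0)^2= 3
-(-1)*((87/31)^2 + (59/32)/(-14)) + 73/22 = 52390615/4735808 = 11.06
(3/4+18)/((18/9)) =9.38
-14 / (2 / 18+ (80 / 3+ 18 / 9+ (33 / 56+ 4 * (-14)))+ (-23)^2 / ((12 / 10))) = -7056 / 208757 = -0.03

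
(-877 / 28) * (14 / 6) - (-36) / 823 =-721339 / 9876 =-73.04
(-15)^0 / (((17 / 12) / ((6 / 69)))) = 24 / 391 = 0.06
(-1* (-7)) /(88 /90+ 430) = 315 /19394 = 0.02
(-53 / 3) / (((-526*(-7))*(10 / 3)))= -53 / 36820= -0.00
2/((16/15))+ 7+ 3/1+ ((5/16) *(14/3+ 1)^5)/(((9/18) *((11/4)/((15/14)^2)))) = 44716165/29106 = 1536.32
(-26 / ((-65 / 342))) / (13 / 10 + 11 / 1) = 456 / 41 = 11.12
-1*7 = -7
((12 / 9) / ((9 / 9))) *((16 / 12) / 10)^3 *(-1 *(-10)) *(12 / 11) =0.03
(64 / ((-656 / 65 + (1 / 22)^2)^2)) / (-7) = -63342822400 / 705372631047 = -0.09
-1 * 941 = -941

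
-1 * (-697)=697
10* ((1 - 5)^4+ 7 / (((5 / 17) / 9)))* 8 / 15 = 37616 / 15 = 2507.73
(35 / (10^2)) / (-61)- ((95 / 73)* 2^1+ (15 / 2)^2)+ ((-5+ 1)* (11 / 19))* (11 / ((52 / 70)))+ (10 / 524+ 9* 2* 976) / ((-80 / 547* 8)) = -557284517170809 / 36885944576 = -15108.32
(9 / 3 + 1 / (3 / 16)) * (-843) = -7025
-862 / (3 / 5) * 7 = -30170 / 3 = -10056.67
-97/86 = -1.13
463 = 463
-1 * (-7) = 7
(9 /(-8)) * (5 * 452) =-5085 /2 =-2542.50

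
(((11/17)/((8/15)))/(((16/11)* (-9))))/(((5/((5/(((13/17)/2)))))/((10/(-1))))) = 3025/1248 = 2.42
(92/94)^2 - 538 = -1186326/2209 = -537.04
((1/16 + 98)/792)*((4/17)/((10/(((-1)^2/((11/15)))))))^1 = 523/131648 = 0.00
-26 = -26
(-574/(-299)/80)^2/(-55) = -82369/7867288000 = -0.00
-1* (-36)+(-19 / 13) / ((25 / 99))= 9819 / 325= 30.21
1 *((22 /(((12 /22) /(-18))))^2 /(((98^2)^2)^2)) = 131769 /2126907556454464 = 0.00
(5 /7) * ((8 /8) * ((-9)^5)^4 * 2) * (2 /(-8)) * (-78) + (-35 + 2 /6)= 7112234293548303347857 /21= 338677823502300159421.76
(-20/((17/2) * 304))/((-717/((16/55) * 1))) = 8/2547501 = 0.00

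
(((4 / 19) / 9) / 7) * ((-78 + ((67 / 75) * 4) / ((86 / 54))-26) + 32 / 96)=-186908 / 551475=-0.34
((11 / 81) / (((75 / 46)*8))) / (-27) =-253 / 656100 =-0.00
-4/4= -1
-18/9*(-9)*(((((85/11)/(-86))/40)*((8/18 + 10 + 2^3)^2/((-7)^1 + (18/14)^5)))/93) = 1968318191/46399597200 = 0.04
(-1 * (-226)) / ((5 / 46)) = 10396 / 5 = 2079.20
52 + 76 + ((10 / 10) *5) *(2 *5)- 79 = 99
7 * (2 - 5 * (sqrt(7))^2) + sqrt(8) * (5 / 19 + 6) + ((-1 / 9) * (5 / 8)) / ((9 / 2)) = -213.30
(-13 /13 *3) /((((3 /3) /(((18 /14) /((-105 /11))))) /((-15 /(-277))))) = 297 /13573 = 0.02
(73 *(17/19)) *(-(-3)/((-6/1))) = -1241/38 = -32.66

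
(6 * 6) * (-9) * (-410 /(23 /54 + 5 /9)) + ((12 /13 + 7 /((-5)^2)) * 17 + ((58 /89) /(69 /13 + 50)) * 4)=149207501325981 /1102244975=135366.91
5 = 5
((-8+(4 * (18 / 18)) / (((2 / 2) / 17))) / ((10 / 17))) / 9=34 / 3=11.33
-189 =-189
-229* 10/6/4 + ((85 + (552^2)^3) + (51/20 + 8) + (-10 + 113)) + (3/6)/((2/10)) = 848702968281173089/30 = 28290098942705769.63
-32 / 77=-0.42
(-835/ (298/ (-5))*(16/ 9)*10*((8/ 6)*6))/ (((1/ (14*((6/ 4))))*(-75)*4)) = -187040/ 1341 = -139.48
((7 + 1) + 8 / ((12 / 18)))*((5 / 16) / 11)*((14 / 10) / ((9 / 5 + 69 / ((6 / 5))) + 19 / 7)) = 1225 / 95502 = 0.01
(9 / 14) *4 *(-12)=-216 / 7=-30.86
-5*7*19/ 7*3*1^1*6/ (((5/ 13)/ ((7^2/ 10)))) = -108927/ 5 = -21785.40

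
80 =80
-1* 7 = -7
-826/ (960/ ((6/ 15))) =-413/ 1200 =-0.34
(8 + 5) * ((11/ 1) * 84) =12012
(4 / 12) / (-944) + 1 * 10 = 28319 / 2832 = 10.00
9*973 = 8757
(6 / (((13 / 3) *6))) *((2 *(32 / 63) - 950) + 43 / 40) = -2388731 / 10920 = -218.75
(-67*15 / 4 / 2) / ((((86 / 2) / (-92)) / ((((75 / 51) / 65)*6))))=346725 / 9503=36.49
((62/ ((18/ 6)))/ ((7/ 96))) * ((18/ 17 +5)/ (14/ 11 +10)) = 18128/ 119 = 152.34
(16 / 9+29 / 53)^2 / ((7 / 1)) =1229881 / 1592703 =0.77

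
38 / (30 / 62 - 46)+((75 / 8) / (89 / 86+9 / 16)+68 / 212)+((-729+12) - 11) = -59391687279 / 82186517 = -722.65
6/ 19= 0.32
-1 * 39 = -39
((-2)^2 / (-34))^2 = 4 / 289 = 0.01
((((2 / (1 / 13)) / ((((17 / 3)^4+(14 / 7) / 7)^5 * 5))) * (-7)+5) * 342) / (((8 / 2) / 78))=11404361210626697054955952851427419 / 342011132422455186206930115245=33345.00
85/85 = 1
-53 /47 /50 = -53 /2350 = -0.02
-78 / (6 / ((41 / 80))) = -533 / 80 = -6.66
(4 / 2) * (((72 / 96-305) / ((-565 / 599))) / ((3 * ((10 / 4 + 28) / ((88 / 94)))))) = 32075252 / 4859565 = 6.60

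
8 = 8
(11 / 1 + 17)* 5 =140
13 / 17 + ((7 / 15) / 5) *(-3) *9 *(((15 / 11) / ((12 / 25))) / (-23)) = 18511 / 17204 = 1.08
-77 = -77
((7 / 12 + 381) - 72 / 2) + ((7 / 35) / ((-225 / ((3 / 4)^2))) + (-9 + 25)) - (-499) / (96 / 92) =5038747 / 6000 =839.79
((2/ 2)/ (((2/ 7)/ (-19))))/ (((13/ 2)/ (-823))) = 109459/ 13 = 8419.92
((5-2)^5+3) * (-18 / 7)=-4428 / 7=-632.57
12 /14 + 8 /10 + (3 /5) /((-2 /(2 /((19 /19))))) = 37 /35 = 1.06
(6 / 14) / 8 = 0.05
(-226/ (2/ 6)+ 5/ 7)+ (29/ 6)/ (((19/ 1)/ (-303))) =-200661/ 266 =-754.36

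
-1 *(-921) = 921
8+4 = 12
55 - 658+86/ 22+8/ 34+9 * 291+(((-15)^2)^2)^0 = 2021.14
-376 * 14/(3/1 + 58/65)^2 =-22240400/64009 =-347.46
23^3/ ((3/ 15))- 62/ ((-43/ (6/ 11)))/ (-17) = 60834.95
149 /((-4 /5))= -745 /4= -186.25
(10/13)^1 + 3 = 49/13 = 3.77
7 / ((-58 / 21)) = -147 / 58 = -2.53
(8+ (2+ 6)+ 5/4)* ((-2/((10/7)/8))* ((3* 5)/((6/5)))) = -2415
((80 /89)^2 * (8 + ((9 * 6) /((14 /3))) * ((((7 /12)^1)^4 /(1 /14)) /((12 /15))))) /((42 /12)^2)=805050 /388129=2.07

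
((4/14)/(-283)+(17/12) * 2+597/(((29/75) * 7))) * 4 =22001210/24621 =893.60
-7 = -7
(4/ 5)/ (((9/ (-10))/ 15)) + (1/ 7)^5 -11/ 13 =-9294232/ 655473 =-14.18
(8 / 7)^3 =512 / 343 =1.49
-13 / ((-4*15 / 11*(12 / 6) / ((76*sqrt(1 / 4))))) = 2717 / 60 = 45.28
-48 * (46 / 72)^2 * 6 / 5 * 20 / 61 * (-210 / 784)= 2645 / 1281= 2.06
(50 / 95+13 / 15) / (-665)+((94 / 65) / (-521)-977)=-1254135061976 / 1283652825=-977.00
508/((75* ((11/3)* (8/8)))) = 508/275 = 1.85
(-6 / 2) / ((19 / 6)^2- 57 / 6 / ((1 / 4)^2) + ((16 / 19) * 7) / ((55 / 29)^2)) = 6207300 / 290363813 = 0.02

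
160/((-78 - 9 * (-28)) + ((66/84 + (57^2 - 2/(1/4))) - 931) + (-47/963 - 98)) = 2157120/32177987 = 0.07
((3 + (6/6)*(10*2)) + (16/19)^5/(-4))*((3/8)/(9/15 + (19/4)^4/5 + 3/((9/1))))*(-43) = -3510129195360/976937432153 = -3.59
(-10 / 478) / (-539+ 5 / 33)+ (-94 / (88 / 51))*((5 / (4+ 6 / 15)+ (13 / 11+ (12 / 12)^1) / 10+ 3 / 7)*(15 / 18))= -2331125308583 / 28797308848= -80.95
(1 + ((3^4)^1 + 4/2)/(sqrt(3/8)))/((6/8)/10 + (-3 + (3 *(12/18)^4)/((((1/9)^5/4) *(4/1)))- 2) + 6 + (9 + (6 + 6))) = 40/1400563 + 6640 *sqrt(6)/4201689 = 0.00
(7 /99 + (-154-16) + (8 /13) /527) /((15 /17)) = -192.59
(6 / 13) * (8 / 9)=0.41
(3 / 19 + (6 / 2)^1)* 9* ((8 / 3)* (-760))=-57600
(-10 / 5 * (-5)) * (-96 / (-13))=960 / 13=73.85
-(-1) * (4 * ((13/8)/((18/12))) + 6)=31/3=10.33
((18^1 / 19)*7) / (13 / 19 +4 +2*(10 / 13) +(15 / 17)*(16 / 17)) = 473382 / 503473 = 0.94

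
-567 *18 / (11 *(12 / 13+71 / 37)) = -4909086 / 15037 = -326.47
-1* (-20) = 20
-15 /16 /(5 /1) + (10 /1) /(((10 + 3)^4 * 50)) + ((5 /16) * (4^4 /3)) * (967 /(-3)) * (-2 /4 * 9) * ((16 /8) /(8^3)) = 689605377 /4569760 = 150.91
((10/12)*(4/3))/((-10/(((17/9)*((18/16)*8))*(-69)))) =391/3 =130.33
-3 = -3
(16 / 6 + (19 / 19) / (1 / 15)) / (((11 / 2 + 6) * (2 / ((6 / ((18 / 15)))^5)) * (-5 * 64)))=-33125 / 4416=-7.50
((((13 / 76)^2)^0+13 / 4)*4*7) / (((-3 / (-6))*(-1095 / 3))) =-238 / 365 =-0.65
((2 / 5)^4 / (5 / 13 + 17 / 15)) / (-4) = -39 / 9250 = -0.00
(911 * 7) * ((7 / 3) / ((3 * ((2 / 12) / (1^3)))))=89278 / 3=29759.33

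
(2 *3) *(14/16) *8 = 42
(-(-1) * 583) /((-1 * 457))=-583 /457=-1.28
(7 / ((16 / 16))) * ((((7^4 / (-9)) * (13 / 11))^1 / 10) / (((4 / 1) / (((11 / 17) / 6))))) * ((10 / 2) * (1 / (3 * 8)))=-218491 / 176256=-1.24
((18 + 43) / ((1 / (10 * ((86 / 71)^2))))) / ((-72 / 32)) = -18046240 / 45369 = -397.77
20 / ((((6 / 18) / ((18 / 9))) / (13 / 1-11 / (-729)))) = 379520 / 243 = 1561.81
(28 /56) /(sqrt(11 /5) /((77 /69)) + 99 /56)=16940 /26039 -5152 *sqrt(55) /78117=0.16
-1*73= -73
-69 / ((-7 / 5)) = 345 / 7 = 49.29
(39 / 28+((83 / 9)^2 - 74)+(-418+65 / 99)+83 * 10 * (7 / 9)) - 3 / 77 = 6002873 / 24948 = 240.62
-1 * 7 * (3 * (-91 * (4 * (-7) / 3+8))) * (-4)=10192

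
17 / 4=4.25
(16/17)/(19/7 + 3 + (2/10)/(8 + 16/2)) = 8960/54519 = 0.16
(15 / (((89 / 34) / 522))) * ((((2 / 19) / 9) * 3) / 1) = 177480 / 1691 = 104.96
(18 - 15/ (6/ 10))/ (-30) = 7/ 30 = 0.23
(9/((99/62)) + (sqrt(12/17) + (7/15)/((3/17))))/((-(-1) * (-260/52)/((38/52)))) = -77881/64350-19 * sqrt(51)/1105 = -1.33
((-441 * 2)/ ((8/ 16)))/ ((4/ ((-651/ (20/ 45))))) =645954.75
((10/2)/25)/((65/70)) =14/65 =0.22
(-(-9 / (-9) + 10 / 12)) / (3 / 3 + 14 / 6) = -11 / 20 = -0.55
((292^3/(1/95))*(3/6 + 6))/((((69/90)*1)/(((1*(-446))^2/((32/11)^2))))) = 43363256895569325/92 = 471339748864883.97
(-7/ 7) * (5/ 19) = -5/ 19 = -0.26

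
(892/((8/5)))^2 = 1243225/4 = 310806.25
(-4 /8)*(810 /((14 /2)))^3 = -265720500 /343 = -774695.34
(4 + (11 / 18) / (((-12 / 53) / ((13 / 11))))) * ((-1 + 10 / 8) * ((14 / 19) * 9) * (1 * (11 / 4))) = 13475 / 3648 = 3.69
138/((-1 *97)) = -138/97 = -1.42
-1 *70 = -70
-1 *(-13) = 13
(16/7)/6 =8/21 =0.38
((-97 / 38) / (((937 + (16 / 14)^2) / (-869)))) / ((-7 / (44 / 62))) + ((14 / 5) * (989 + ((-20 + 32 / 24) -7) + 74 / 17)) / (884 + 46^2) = 1718170508173 / 2589568318125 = 0.66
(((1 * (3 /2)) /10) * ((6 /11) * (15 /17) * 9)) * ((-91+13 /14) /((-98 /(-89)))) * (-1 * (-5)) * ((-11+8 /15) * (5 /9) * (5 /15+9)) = 264299295 /18326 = 14422.09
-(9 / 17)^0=-1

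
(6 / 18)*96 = 32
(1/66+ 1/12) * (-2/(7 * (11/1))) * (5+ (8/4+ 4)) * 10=-65/231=-0.28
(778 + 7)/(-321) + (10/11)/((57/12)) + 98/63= -140593/201267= -0.70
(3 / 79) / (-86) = -3 / 6794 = -0.00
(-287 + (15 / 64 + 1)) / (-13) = 18289 / 832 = 21.98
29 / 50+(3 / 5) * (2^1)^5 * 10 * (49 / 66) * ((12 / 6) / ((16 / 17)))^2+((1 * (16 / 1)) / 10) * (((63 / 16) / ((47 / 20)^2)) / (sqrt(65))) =504 * sqrt(65) / 28717+177172 / 275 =644.40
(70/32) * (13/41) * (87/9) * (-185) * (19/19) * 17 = -41498275/1968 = -21086.52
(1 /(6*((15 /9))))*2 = 1 /5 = 0.20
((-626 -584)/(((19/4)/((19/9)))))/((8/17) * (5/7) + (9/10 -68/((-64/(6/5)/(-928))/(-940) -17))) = -145588550800/1417535577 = -102.71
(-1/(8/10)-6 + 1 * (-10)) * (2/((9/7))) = -161/6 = -26.83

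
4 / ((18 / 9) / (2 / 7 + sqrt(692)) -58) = -1966460 / 28514027 -196 * sqrt(173) / 28514027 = -0.07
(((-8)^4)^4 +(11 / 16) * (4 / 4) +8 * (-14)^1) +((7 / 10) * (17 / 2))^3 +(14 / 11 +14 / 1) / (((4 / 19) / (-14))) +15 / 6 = 24769797950457313249 / 88000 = 281474976709742.20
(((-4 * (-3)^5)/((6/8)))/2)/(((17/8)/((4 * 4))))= 82944/17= 4879.06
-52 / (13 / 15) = -60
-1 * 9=-9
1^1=1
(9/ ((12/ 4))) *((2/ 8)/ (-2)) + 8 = 61/ 8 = 7.62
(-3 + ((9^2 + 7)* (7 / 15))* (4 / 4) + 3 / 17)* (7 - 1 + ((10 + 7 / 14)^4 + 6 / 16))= 79065559 / 170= 465091.52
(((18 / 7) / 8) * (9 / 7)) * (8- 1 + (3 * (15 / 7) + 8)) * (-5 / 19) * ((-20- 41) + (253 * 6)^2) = -5369954.63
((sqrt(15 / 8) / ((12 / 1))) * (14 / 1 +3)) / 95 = 17 * sqrt(30) / 4560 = 0.02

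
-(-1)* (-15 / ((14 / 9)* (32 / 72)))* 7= -1215 / 8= -151.88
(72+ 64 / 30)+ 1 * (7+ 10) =1367 / 15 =91.13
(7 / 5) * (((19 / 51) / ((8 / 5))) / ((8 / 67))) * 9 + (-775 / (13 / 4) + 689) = 6719945 / 14144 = 475.11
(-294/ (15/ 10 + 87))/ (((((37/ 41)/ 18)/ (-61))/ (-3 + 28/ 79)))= -1844117352/ 172457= -10693.20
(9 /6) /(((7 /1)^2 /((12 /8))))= 9 /196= 0.05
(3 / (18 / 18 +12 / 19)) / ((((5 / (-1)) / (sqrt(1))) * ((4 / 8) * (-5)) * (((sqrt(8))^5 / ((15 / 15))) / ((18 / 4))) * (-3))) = -171 * sqrt(2) / 198400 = -0.00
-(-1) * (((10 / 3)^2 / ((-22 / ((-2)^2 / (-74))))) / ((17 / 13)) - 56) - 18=-4606754 / 62271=-73.98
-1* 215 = -215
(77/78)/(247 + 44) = 0.00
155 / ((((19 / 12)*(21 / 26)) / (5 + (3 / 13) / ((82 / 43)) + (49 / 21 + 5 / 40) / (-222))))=321322285 / 518814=619.34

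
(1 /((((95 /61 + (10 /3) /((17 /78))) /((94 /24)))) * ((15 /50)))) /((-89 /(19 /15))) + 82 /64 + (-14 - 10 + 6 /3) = -27855794431 /1343757600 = -20.73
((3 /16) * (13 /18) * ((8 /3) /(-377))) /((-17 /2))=1 /8874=0.00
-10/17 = -0.59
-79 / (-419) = 79 / 419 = 0.19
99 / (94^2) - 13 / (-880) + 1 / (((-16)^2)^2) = 206957207 / 7962296320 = 0.03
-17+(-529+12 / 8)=-1089 / 2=-544.50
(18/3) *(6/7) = 36/7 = 5.14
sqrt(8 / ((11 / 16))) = 8*sqrt(22) / 11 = 3.41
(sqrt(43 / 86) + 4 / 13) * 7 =28 / 13 + 7 * sqrt(2) / 2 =7.10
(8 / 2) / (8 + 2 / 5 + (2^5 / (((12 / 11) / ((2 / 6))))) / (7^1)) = 630 / 1543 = 0.41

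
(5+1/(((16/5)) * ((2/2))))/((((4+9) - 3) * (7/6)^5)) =4131/16807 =0.25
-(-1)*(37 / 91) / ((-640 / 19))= -703 / 58240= -0.01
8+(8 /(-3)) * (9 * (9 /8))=-19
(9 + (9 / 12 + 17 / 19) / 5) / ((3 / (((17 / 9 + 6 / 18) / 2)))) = 3545 / 1026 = 3.46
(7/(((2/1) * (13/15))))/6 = 0.67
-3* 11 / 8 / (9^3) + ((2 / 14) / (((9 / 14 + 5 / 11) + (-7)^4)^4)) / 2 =-205986151199376529430075 / 36403370721067254512551704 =-0.01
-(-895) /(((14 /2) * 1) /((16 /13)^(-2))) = 151255 /1792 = 84.41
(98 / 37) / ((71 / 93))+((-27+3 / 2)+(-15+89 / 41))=-7509313 / 215414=-34.86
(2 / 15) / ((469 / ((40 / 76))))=4 / 26733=0.00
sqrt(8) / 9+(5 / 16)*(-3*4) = -15 / 4+2*sqrt(2) / 9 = -3.44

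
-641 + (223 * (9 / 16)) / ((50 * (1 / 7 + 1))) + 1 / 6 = -638.64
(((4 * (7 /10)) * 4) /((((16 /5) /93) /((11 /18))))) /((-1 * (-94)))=2387 /1128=2.12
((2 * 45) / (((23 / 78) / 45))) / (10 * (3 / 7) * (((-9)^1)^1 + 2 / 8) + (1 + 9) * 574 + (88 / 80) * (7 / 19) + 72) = 2500875 / 1051514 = 2.38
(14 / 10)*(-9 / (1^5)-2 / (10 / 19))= -448 / 25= -17.92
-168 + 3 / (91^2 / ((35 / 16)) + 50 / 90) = -168.00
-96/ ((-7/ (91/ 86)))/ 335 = 624/ 14405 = 0.04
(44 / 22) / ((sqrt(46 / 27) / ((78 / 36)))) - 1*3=-3+13*sqrt(138) / 46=0.32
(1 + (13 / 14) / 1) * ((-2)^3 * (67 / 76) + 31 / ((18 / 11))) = 1743 / 76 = 22.93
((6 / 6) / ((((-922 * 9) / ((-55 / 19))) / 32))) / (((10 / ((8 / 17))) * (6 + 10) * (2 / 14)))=308 / 1340127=0.00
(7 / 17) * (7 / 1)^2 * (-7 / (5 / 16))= -38416 / 85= -451.95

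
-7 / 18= -0.39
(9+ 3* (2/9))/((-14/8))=-116/21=-5.52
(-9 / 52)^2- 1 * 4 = -10735 / 2704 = -3.97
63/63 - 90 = -89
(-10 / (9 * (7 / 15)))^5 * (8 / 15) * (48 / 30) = -800000000 / 12252303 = -65.29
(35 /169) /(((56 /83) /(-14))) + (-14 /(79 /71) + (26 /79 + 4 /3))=-2437973 /160212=-15.22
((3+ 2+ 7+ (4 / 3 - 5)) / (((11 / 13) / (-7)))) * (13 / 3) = -29575 / 99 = -298.74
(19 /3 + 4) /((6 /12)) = 62 /3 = 20.67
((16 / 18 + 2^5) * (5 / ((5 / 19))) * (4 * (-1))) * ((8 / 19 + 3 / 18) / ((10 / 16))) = -317312 / 135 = -2350.46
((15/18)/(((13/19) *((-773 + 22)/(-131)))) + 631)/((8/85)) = 3142888855/468624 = 6706.63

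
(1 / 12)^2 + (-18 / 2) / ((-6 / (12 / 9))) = 289 / 144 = 2.01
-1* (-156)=156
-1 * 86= -86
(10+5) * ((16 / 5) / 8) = 6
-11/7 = -1.57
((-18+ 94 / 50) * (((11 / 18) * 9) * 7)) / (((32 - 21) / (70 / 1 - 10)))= -16926 / 5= -3385.20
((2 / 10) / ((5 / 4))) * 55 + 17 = 129 / 5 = 25.80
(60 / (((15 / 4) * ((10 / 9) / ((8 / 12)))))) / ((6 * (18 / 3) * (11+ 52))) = 4 / 945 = 0.00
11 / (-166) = -11 / 166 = -0.07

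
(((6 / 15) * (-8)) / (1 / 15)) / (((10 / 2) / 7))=-336 / 5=-67.20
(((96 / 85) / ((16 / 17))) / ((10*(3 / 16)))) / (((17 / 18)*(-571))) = -288 / 242675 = -0.00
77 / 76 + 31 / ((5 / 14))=33369 / 380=87.81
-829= -829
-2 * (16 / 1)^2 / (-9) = 512 / 9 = 56.89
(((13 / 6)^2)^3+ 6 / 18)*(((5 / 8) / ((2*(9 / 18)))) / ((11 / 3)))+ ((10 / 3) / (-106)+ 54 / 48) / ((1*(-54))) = 1281756769 / 72534528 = 17.67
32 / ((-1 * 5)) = -32 / 5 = -6.40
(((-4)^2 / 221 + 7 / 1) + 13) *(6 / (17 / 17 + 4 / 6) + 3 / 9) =261724 / 3315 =78.95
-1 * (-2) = 2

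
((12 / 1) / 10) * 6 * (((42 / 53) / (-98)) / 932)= -27 / 432215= -0.00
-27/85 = -0.32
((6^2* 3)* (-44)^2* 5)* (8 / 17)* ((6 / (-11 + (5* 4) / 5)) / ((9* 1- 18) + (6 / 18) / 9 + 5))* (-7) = -1354890240 / 1819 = -744854.45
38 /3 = 12.67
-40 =-40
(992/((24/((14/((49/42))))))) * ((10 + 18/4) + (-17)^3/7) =-2386504/7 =-340929.14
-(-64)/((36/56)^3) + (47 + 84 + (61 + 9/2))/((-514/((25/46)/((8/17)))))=66314474039/275783616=240.46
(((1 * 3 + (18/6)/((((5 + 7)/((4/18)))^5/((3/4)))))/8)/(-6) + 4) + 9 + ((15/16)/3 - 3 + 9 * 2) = 276723454463/9795520512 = 28.25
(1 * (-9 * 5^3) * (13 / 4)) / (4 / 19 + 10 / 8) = -92625 / 37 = -2503.38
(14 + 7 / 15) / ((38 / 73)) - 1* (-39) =38071 / 570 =66.79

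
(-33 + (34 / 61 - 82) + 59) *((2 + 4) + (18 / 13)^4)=-536.44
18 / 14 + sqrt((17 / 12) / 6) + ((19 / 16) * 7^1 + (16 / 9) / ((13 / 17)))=sqrt(34) / 12 + 156239 / 13104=12.41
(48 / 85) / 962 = 24 / 40885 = 0.00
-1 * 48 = -48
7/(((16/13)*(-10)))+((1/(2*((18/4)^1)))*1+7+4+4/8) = 11.04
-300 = -300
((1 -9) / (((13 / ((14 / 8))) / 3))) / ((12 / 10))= -35 / 13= -2.69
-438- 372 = -810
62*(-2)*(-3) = 372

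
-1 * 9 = -9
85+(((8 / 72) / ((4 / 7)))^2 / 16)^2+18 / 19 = 702160155187 / 8169652224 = 85.95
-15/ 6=-5/ 2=-2.50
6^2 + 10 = 46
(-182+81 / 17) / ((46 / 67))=-8777 / 34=-258.15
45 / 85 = 9 / 17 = 0.53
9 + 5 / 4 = 41 / 4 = 10.25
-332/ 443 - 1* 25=-11407/ 443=-25.75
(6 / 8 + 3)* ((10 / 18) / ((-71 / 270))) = -1125 / 142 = -7.92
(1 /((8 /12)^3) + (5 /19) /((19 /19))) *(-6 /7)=-237 /76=-3.12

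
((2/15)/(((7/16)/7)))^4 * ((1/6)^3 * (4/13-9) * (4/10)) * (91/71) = -207355904/485240625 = -0.43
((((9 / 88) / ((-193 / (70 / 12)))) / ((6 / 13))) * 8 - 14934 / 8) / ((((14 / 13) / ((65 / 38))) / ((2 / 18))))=-837231070 / 2541231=-329.46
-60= -60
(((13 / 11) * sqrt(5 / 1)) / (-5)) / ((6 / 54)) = -117 * sqrt(5) / 55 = -4.76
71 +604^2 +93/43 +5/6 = 94141619/258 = 364890.00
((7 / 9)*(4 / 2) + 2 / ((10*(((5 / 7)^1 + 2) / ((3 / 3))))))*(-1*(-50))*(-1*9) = -13930 / 19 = -733.16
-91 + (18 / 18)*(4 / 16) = -363 / 4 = -90.75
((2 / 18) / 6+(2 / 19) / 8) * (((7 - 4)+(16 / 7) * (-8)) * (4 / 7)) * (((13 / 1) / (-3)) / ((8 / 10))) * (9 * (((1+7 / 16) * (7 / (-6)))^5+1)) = -45217395842636875 / 273280313327616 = -165.46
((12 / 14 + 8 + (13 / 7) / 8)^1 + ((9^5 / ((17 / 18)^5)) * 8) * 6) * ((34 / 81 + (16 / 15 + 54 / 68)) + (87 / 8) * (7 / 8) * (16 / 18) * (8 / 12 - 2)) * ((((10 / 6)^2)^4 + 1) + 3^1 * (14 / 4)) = -2410844734.92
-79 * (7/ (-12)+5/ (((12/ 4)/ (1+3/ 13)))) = -18091/ 156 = -115.97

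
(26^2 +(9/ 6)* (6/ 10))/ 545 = 6769/ 5450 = 1.24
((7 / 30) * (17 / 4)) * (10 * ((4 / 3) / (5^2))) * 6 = 238 / 75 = 3.17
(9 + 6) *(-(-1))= 15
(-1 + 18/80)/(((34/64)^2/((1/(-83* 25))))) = 3968/2998375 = 0.00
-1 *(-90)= 90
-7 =-7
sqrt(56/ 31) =2 *sqrt(434)/ 31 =1.34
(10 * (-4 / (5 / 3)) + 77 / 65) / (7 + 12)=-1483 / 1235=-1.20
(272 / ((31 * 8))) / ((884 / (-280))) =-140 / 403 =-0.35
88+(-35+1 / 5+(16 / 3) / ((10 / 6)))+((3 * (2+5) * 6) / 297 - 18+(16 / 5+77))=19639 / 165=119.02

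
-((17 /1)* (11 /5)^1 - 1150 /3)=5189 /15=345.93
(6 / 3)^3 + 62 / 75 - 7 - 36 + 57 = 22.83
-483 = -483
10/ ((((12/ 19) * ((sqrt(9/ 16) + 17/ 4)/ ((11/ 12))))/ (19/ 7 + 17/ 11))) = 779/ 63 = 12.37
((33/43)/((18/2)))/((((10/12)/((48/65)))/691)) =52.21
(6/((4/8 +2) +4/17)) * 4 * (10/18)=4.87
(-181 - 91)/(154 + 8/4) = -68/39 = -1.74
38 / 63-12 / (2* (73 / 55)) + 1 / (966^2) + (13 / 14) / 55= -4871218633 / 1248873780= -3.90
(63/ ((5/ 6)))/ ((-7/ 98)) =-1058.40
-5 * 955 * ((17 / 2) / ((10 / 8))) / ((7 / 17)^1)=-551990 / 7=-78855.71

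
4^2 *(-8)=-128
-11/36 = -0.31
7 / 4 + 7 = 8.75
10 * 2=20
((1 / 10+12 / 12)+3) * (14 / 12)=287 / 60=4.78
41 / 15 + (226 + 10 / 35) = 24047 / 105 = 229.02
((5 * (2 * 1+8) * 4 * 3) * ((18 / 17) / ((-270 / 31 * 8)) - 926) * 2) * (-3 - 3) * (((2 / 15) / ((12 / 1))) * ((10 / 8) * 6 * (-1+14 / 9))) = 47226775 / 153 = 308671.73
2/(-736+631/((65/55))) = -26/2627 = -0.01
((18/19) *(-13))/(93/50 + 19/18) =-26325/6232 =-4.22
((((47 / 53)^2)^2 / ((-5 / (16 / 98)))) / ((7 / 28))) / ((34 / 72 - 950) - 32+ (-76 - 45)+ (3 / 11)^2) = 680188493952 / 9283626810861515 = 0.00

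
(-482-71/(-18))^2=74046025/324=228537.11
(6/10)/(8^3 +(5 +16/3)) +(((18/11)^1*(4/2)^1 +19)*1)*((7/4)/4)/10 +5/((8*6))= 8933569/8273760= 1.08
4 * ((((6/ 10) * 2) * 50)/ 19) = 240/ 19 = 12.63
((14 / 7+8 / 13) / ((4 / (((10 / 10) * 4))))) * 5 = 170 / 13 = 13.08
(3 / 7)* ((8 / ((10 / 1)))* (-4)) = -48 / 35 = -1.37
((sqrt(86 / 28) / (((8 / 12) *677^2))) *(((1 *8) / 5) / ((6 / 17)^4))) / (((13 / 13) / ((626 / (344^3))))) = 26142073 *sqrt(602) / 70525222489774080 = 0.00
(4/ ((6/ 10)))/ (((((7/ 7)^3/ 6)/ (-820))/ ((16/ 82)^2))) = -51200/ 41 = -1248.78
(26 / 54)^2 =0.23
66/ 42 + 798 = 799.57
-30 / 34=-15 / 17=-0.88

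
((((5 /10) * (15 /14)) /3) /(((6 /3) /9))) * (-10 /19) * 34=-3825 /266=-14.38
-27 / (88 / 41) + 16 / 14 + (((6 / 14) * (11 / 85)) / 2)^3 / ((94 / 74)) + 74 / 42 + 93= 27223203710119 / 326710201125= 83.33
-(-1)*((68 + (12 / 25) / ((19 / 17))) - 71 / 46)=1461459 / 21850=66.89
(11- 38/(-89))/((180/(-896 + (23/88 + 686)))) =-2085641/156640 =-13.31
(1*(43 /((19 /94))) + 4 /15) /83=60706 /23655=2.57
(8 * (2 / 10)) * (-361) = -2888 / 5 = -577.60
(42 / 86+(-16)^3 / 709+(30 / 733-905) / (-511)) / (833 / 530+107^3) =-21290666788360 / 7414251699189671763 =-0.00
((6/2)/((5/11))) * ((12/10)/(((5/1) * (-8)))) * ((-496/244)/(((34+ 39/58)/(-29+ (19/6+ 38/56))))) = -62686371/214674250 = -0.29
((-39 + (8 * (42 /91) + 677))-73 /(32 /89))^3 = 6076692164472587 /71991296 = 84408706.36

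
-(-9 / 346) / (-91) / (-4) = 9 / 125944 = 0.00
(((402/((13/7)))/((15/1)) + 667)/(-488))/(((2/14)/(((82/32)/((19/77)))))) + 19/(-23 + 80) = -2926850141/28928640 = -101.17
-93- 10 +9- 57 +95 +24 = -32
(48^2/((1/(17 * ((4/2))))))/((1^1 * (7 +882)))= 78336/889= 88.12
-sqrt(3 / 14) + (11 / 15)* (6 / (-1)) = -22 / 5- sqrt(42) / 14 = -4.86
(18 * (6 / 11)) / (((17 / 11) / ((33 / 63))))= 396 / 119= 3.33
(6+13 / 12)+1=97 / 12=8.08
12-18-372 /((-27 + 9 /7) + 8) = 15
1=1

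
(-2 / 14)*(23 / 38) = -23 / 266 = -0.09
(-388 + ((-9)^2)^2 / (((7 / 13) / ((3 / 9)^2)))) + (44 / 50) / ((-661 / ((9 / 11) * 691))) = 111638459 / 115675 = 965.10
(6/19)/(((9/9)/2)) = 12/19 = 0.63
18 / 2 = 9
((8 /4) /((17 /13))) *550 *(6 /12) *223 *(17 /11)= 144950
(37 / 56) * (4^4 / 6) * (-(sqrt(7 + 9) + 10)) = -1184 / 3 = -394.67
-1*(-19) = 19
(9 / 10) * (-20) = -18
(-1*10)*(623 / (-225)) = 1246 / 45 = 27.69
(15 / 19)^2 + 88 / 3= 32443 / 1083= 29.96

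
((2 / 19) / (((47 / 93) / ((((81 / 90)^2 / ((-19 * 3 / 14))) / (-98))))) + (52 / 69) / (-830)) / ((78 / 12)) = -16499443 / 221061770475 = -0.00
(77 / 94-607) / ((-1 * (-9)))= -56981 / 846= -67.35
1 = 1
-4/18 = -2/9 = -0.22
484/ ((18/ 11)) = 2662/ 9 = 295.78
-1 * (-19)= 19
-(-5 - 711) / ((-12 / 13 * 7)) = -2327 / 21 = -110.81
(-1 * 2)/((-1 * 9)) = 0.22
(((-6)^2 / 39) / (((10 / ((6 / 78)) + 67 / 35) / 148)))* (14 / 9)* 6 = 580160 / 60021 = 9.67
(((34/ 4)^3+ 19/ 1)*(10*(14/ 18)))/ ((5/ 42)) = 248185/ 6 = 41364.17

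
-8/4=-2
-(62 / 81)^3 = -238328 / 531441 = -0.45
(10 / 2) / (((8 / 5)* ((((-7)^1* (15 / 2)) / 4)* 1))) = -5 / 21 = -0.24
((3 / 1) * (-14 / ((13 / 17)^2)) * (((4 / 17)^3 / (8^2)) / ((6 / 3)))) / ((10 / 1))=-21 / 28730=-0.00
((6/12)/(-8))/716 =-1/11456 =-0.00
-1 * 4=-4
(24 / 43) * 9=5.02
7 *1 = 7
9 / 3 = 3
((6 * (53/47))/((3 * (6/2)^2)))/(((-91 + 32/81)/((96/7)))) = -91584/2414531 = -0.04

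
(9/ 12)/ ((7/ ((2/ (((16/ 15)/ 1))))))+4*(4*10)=35885/ 224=160.20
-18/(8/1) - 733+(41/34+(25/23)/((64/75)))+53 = -17010573/25024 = -679.77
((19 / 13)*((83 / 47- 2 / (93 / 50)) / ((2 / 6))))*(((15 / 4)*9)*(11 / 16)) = 85181085 / 1212224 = 70.27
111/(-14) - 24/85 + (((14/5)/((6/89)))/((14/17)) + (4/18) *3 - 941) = -534376/595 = -898.11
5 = 5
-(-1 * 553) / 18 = 553 / 18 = 30.72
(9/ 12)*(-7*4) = -21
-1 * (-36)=36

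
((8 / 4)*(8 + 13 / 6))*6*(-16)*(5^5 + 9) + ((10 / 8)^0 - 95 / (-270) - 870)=-6118436.65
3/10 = 0.30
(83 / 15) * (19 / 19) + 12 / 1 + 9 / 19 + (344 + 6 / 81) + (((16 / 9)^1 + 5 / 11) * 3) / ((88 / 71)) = 912434189 / 2482920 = 367.48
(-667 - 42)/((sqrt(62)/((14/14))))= -709 * sqrt(62)/62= -90.04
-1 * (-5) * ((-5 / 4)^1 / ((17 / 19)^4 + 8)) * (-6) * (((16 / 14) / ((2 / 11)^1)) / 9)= 71676550 / 23647869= 3.03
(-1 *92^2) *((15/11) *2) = -23083.64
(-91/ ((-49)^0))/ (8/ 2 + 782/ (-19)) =1729/ 706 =2.45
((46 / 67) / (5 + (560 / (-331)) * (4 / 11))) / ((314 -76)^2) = 83743 / 30294768910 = 0.00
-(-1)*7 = 7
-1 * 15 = -15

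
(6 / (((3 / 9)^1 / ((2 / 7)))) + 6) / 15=26 / 35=0.74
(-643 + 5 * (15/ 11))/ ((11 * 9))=-6998/ 1089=-6.43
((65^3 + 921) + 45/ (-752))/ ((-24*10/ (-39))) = 2693737111/ 60160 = 44776.22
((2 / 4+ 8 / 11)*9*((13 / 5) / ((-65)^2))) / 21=0.00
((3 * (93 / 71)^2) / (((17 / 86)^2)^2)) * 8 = 11354576582016 / 421029361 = 26968.61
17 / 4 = 4.25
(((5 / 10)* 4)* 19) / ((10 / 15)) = 57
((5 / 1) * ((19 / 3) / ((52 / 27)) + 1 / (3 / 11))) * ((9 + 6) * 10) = 135625 / 26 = 5216.35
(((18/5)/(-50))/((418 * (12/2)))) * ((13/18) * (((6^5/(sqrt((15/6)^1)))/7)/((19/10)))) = -8424 * sqrt(10)/3474625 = -0.01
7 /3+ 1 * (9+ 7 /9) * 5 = 461 /9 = 51.22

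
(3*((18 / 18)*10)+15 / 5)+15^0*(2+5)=40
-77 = -77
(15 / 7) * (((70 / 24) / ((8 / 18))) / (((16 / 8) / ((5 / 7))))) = 1125 / 224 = 5.02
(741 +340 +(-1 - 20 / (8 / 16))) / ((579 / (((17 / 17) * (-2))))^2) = 4160 / 335241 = 0.01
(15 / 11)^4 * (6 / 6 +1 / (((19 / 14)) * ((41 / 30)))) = 5518125 / 1036849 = 5.32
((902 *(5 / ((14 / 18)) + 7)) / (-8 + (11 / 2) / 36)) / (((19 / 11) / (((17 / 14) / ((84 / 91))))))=-1175.55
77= 77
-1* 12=-12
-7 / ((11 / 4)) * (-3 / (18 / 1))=14 / 33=0.42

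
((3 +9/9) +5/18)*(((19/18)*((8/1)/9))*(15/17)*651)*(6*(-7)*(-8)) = 355567520/459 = 774656.91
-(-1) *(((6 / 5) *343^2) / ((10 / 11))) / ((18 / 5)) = 1294139 / 30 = 43137.97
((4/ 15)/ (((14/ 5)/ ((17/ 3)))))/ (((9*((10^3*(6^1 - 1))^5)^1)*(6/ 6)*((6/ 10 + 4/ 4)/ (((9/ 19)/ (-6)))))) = -17/ 17955000000000000000000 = -0.00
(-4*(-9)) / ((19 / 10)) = 360 / 19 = 18.95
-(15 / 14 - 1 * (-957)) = -958.07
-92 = -92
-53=-53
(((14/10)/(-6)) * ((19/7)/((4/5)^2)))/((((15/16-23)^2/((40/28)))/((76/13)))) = -577600/34018257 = -0.02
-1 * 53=-53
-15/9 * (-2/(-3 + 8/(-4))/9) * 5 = -10/27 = -0.37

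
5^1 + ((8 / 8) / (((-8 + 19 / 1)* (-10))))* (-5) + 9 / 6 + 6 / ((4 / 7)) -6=243 / 22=11.05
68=68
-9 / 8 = -1.12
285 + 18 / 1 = 303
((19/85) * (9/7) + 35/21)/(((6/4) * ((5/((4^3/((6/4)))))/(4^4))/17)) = 228589568/4725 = 48378.74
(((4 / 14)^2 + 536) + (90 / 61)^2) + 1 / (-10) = 981218951 / 1823290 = 538.16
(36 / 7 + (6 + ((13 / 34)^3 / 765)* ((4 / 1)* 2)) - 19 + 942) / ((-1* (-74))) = 12288243617 / 973437255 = 12.62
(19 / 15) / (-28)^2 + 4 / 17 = 47363 / 199920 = 0.24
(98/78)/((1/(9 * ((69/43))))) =10143/559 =18.14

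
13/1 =13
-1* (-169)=169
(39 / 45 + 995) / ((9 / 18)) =29876 / 15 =1991.73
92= 92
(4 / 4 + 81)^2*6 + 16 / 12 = 121036 / 3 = 40345.33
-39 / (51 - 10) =-39 / 41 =-0.95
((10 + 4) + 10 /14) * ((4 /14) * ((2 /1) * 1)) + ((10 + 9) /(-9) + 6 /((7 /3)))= 3911 /441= 8.87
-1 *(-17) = 17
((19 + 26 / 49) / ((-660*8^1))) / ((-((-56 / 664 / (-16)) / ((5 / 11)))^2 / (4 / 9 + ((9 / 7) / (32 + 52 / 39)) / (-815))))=911703390434 / 74584003725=12.22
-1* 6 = -6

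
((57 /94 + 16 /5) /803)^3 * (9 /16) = 51531588621 /860122269760336000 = 0.00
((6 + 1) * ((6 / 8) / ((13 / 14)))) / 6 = 0.94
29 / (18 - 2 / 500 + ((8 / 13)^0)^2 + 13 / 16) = 58000 / 39617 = 1.46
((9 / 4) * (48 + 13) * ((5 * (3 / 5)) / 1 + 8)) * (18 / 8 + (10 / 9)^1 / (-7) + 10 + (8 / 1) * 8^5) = 44328497785 / 112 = 395790158.79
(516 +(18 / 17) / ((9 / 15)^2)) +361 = 14959 / 17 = 879.94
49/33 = 1.48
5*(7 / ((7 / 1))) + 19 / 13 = 84 / 13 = 6.46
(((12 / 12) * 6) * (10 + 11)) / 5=126 / 5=25.20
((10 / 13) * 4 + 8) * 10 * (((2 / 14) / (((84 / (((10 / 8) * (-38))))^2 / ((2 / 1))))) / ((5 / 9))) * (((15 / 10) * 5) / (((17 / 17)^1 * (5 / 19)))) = 4629825 / 8918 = 519.16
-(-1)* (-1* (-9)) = 9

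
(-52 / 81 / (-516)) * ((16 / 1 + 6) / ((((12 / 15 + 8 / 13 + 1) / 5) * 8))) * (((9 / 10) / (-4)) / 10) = -1859 / 11665728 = -0.00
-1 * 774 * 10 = -7740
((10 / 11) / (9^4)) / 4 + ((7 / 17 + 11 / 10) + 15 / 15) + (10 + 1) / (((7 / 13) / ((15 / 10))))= 2847437609 / 85883490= 33.15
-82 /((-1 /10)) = 820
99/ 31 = 3.19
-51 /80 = -0.64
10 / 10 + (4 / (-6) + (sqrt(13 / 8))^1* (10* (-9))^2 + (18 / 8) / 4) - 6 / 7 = 13 / 336 + 2025* sqrt(26) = 10325.55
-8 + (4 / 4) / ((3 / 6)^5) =24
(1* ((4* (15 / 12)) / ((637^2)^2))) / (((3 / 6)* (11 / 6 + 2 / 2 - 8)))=-60 / 5104102922191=-0.00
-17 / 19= -0.89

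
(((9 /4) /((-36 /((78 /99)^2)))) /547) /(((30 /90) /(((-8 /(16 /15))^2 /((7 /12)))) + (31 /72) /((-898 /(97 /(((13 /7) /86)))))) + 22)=-443903850 /124231979521639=-0.00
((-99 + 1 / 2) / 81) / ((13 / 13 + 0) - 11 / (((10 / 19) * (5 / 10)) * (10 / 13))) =4925 / 216027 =0.02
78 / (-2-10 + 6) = -13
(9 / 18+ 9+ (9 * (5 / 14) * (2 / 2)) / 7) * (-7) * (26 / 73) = -12688 / 511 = -24.83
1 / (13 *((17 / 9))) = 9 / 221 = 0.04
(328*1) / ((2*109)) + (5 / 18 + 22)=46661 / 1962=23.78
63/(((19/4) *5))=252/95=2.65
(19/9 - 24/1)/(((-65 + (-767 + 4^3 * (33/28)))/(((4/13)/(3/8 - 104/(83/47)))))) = -228914/1504737585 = -0.00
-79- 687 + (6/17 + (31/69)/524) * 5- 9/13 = -6112101389/7990476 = -764.92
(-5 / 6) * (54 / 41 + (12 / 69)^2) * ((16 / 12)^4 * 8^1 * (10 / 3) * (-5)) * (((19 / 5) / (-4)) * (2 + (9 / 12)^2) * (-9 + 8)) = 444174400 / 385641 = 1151.78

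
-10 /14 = -5 /7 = -0.71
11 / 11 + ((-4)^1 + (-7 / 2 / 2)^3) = -535 / 64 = -8.36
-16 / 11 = -1.45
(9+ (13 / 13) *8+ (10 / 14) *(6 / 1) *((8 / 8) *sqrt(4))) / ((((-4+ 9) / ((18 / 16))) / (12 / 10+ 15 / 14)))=256149 / 19600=13.07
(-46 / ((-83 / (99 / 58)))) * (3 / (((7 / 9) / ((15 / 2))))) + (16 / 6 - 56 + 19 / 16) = -20040607 / 808752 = -24.78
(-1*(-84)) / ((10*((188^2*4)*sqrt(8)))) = 21*sqrt(2) / 1413760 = 0.00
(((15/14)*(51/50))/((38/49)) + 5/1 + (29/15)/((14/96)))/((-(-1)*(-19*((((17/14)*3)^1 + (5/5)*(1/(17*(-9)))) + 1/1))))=-3201525/14340364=-0.22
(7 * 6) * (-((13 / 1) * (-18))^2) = -2299752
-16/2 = -8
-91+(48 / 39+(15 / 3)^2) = -64.77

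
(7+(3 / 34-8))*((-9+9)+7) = -217 / 34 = -6.38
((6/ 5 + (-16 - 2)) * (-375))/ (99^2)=700/ 1089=0.64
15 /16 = 0.94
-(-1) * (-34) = -34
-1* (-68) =68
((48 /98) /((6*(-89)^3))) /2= -0.00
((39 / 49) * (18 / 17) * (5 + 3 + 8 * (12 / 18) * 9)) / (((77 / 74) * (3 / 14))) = 277056 / 1309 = 211.65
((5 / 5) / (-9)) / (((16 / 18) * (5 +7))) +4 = 383 / 96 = 3.99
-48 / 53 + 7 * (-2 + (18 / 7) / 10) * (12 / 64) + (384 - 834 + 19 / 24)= -5754547 / 12720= -452.40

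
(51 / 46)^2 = 2601 / 2116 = 1.23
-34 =-34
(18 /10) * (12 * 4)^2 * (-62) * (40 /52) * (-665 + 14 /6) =131068534.15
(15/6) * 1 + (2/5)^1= 29/10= 2.90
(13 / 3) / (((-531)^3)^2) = 0.00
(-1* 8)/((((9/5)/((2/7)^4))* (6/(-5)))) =1600/64827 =0.02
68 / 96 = 17 / 24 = 0.71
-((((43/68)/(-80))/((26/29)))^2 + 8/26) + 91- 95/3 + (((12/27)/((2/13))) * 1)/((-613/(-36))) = 2177774302168849/36789698150400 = 59.20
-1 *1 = -1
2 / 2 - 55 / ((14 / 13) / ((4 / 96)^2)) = 7349 / 8064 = 0.91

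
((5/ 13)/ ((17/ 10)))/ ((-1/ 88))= -4400/ 221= -19.91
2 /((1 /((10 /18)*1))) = 10 /9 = 1.11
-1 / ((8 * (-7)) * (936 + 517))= 0.00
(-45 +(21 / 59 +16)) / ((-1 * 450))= 169 / 2655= 0.06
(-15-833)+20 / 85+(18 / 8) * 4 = -14259 / 17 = -838.76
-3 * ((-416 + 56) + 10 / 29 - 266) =54432 / 29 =1876.97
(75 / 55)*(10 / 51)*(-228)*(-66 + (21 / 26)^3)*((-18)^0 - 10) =-14758432875 / 410839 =-35922.67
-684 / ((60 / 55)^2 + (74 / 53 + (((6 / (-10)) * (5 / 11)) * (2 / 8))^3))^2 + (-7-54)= -22256766242437645 / 136308263562769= -163.28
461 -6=455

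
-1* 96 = -96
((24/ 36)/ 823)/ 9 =2/ 22221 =0.00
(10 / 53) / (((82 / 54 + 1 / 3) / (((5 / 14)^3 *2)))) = 675 / 72716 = 0.01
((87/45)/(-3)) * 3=-29/15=-1.93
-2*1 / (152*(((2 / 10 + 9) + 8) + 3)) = -5 / 7676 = -0.00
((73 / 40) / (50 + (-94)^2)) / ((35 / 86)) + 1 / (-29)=-6129169 / 180385800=-0.03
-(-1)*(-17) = -17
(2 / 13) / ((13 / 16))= 32 / 169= 0.19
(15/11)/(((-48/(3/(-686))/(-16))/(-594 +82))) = 3840/3773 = 1.02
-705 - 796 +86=-1415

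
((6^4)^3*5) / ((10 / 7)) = 7618738176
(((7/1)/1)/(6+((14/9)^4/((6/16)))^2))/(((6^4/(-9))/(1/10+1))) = -3314597517/15484003602880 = -0.00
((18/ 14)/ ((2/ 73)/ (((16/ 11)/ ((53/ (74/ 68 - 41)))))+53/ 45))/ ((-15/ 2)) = -0.15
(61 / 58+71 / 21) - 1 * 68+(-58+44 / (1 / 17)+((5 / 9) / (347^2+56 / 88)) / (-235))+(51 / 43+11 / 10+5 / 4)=30809012527300997 / 48905622457020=629.97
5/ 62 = 0.08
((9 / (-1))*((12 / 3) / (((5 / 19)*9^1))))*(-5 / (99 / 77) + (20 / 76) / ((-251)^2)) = 33516496 / 567009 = 59.11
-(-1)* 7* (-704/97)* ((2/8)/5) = -1232/485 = -2.54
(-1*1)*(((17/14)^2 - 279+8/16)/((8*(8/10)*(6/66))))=2986335/6272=476.14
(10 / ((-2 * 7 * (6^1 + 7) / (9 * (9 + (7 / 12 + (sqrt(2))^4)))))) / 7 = -2445 / 2548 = -0.96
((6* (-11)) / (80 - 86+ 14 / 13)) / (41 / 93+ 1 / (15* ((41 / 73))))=2726295 / 113792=23.96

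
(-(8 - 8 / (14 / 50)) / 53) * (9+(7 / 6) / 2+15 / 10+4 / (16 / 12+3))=22476 / 4823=4.66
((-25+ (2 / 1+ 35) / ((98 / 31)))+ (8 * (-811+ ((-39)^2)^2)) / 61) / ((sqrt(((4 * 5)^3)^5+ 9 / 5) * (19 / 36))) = 32634403866 * sqrt(819200000000000000045) / 9304637440000000000511119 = 0.00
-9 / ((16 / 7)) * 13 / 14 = -117 / 32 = -3.66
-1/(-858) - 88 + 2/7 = -526805/6006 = -87.71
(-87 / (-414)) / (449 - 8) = 29 / 60858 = 0.00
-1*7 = -7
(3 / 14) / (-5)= -3 / 70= -0.04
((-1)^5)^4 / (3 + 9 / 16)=16 / 57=0.28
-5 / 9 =-0.56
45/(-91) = -45/91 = -0.49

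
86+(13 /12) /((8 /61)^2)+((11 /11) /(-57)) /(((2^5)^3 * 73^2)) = 1482910805887 /9953378304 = 148.99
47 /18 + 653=11801 /18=655.61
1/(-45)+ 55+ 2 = 2564/45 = 56.98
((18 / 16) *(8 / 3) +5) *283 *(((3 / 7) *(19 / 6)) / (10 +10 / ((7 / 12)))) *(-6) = -3396 / 5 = -679.20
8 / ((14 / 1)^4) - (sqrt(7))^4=-235297 / 4802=-49.00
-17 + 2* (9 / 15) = -79 / 5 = -15.80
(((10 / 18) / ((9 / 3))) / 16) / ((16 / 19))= 95 / 6912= 0.01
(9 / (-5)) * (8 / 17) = -72 / 85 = -0.85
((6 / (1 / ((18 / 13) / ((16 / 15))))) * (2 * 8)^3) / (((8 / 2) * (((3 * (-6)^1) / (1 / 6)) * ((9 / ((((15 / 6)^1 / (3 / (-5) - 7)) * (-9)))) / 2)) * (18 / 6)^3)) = -4000 / 2223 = -1.80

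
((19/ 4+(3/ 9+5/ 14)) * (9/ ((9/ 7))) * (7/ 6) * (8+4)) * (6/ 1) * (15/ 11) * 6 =287910/ 11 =26173.64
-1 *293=-293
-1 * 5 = -5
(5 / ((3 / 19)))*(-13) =-411.67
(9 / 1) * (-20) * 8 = -1440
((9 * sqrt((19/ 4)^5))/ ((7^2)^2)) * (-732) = -594567 * sqrt(19)/ 19208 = -134.93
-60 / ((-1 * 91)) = 60 / 91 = 0.66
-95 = -95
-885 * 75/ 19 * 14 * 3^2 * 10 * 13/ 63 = -17257500/ 19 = -908289.47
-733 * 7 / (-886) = 5131 / 886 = 5.79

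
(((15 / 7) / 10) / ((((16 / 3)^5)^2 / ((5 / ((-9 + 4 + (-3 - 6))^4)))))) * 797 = 705930795 / 591343741696999424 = 0.00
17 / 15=1.13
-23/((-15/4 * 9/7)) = 644/135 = 4.77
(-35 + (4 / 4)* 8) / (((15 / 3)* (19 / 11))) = -297 / 95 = -3.13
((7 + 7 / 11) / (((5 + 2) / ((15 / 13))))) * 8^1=1440 / 143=10.07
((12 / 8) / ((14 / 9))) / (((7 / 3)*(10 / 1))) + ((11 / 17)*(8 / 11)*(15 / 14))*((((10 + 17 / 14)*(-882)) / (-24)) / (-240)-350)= -23629887 / 133280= -177.30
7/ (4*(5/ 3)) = 21/ 20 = 1.05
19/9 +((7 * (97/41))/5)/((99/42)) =71363/20295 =3.52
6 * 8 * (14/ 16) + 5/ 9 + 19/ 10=4001/ 90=44.46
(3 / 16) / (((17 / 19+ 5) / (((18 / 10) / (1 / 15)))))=1539 / 1792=0.86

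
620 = 620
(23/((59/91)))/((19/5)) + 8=19433/1121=17.34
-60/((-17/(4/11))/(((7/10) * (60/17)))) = 10080/3179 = 3.17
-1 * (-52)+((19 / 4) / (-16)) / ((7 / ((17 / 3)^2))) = 204173 / 4032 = 50.64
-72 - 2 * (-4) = -64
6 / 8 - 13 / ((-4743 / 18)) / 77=0.75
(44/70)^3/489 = 0.00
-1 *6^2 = -36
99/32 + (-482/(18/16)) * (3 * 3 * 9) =-1110429/32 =-34700.91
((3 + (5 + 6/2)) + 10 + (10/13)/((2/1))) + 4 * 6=590/13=45.38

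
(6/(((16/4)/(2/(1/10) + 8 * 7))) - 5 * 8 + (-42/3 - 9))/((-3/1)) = -17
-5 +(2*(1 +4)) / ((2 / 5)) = 20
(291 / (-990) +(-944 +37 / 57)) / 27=-5916653 / 169290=-34.95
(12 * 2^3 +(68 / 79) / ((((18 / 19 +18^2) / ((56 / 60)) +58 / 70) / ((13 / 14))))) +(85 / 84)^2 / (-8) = 1908115796551 / 19902266496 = 95.87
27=27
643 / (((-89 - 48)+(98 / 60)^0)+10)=-643 / 126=-5.10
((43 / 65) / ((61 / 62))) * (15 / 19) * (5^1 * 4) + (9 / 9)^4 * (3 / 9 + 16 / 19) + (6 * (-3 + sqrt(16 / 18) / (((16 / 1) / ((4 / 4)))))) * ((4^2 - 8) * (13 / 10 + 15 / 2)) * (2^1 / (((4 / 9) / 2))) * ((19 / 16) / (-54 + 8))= 1591711723 / 5198115 - 1881 * sqrt(2) / 460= 300.43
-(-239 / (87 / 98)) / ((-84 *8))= -1673 / 4176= -0.40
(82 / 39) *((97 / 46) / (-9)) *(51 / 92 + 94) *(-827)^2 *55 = -1301363526180685 / 742716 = -1752168428.01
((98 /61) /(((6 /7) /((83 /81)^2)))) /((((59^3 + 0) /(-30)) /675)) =-590731750 /3044332917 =-0.19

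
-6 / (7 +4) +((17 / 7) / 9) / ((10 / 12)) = -256 / 1155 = -0.22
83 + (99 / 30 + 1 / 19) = 16407 / 190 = 86.35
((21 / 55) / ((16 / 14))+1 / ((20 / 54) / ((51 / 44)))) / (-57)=-127 / 2090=-0.06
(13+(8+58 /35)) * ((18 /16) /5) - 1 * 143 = -193063 /1400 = -137.90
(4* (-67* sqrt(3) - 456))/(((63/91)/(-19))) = 66196* sqrt(3)/9 + 150176/3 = 62798.09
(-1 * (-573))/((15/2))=382/5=76.40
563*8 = 4504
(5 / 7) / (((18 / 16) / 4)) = 160 / 63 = 2.54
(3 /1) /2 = 3 /2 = 1.50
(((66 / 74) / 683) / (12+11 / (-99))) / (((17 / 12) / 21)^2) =18860688 / 781455133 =0.02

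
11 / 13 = 0.85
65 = 65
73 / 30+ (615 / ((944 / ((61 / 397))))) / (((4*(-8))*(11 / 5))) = 4812205639 / 1978775040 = 2.43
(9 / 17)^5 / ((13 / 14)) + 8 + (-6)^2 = 812984890 / 18458141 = 44.04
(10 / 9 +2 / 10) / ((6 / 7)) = 413 / 270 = 1.53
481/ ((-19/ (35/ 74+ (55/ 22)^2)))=-12935/ 76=-170.20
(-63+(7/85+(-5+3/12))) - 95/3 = -101321/1020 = -99.33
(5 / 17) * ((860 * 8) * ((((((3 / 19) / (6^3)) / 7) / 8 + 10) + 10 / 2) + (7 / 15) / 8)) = 1240109035 / 40698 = 30471.01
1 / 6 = 0.17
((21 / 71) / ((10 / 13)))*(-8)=-1092 / 355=-3.08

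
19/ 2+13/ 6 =35/ 3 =11.67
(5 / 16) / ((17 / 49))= 245 / 272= 0.90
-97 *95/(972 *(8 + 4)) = -9215/11664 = -0.79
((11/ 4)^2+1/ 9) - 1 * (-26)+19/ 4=5533/ 144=38.42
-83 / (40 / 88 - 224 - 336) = 913 / 6155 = 0.15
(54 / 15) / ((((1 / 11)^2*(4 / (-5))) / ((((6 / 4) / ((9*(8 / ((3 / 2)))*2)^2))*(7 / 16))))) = -2541 / 65536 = -0.04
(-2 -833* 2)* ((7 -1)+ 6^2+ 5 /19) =-70494.95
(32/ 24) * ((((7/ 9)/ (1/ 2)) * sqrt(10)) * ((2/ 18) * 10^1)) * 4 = 2240 * sqrt(10)/ 243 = 29.15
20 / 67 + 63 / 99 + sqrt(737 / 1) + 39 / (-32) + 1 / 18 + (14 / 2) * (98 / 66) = 2157713 / 212256 + sqrt(737) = 37.31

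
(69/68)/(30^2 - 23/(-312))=5382/4773991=0.00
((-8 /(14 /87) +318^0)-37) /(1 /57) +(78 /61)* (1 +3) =-2084016 /427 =-4880.60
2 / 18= 1 / 9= 0.11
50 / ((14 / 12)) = 300 / 7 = 42.86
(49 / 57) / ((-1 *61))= -49 / 3477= -0.01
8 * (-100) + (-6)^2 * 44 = 784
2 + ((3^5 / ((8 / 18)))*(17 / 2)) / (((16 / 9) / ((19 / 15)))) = 2120483 / 640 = 3313.25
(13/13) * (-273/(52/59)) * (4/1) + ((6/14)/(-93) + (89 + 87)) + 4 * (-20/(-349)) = -80487168/75733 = -1062.78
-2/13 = -0.15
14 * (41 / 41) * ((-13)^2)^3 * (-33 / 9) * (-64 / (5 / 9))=142719088512 / 5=28543817702.40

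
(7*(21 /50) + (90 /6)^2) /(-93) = -3799 /1550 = -2.45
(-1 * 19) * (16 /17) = -304 /17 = -17.88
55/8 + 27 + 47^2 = 17943/8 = 2242.88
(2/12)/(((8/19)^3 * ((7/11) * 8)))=75449/172032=0.44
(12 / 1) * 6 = 72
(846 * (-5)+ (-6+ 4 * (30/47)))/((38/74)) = -7361964/893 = -8244.08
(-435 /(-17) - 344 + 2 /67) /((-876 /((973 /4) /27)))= 4356121 /1330352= 3.27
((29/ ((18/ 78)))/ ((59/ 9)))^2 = 1279161/ 3481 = 367.47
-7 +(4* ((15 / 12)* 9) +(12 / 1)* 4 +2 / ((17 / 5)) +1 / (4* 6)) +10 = 96.63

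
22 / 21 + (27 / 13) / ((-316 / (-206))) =103589 / 43134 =2.40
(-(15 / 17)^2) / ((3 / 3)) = -225 / 289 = -0.78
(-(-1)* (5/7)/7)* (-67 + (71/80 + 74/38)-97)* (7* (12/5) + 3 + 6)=-424.29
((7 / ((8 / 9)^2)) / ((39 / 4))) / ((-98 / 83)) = -0.77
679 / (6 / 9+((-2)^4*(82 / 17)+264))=34629 / 17434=1.99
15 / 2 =7.50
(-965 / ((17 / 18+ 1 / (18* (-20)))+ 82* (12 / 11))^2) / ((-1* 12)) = 140118000 / 14237978329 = 0.01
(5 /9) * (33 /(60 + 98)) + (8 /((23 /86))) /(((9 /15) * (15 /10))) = 1090835 /32706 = 33.35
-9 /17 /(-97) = 9 /1649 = 0.01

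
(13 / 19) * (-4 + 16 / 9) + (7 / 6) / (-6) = -391 / 228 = -1.71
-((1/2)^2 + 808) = -3233/4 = -808.25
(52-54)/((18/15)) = -5/3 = -1.67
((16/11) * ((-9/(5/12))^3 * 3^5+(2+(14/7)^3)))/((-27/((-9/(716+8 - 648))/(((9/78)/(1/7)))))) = -31835311664/1645875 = -19342.48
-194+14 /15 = -2896 /15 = -193.07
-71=-71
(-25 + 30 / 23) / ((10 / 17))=-1853 / 46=-40.28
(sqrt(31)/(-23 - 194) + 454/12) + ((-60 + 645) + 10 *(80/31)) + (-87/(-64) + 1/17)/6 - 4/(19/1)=2494114139/3844992 - sqrt(31)/217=648.64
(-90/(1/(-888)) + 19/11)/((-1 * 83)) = -962.91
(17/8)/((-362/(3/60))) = -17/57920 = -0.00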